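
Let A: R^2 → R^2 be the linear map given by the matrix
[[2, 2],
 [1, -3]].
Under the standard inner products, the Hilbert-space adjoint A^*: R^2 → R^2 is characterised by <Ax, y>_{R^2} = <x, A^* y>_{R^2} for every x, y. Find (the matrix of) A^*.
A^* = A^T =
[[2, 1],
 [2, -3]]

For real matrices with standard dot products, the defining identity <Ax, y> = <x, A^* y> gives (Ax)^T y = x^T (A^*) y, i.e. x^T A^T y = x^T (A^*) y. Since this holds for all x, y, we must have A^* = A^T. Therefore
A^* =
[[2, 1],
 [2, -3]].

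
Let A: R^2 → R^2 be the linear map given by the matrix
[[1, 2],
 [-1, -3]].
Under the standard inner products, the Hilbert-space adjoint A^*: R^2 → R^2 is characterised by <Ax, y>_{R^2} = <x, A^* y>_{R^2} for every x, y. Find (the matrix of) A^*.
A^* = A^T =
[[1, -1],
 [2, -3]]

For real matrices with standard dot products, the defining identity <Ax, y> = <x, A^* y> gives (Ax)^T y = x^T (A^*) y, i.e. x^T A^T y = x^T (A^*) y. Since this holds for all x, y, we must have A^* = A^T. Therefore
A^* =
[[1, -1],
 [2, -3]].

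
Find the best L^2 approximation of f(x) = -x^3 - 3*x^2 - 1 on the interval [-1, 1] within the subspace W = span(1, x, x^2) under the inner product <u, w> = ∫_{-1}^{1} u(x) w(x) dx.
g(x) = -3*x^2 - 3*x/5 - 1

The best approximation g ∈ W is the orthogonal projection of f onto W. Writing g = a_0 + a_1 x + a_2 x^2, the coefficients solve the normal equations G · a = b where
  G_{ij} = <φ_i, φ_j> and b_i = <f, φ_i>, with φ_0 = 1, φ_1 = x, φ_2 = x^2.
G =
  [2, 0, 2/3]
  [0, 2/3, 0]
  [2/3, 0, 2/5],
b = (-4, -2/5, -28/15).
Solving gives a_0 = -1, a_1 = -3/5, a_2 = -3, so
  g(x) = -3*x^2 - 3*x/5 - 1.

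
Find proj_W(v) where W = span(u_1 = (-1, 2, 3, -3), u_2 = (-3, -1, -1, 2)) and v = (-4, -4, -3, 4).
proj_W(v) = (-1104/281, -739/281, -898/281, 1319/281)

Set up U = [u_1 | ... | u_2] ∈ R^(4×2). The projector onto W = col(U) is P = U (U^T U)^(-1) U^T.
Compute U^T U =
  [23, -8]
  [-8, 15],
and U^T v = (-25, 27).
Solve U^T U · c = U^T v for the coefficients: c = (-159/281, 421/281). The projection is proj_W(v) = U c.
Check: (v - proj_W(v)) · u_1 = 0  (should be 0).
Check: (v - proj_W(v)) · u_2 = 0  (should be 0).
Result: proj_W(v) = (-1104/281, -739/281, -898/281, 1319/281).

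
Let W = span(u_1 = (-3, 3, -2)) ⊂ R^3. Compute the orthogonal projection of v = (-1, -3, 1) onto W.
proj_W(v) = (12/11, -12/11, 8/11)

Set up U = [u_1 | ... | u_1] ∈ R^(3×1). The projector onto W = col(U) is P = U (U^T U)^(-1) U^T.
Compute U^T U =
  [22],
and U^T v = (-8).
Solve U^T U · c = U^T v for the coefficients: c = (-4/11). The projection is proj_W(v) = U c.
Check: (v - proj_W(v)) · u_1 = 0  (should be 0).
Result: proj_W(v) = (12/11, -12/11, 8/11).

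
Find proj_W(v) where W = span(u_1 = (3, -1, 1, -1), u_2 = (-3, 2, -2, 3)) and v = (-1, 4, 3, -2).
proj_W(v) = (-9/7, -5/14, 5/14, -8/7)

Set up U = [u_1 | ... | u_2] ∈ R^(4×2). The projector onto W = col(U) is P = U (U^T U)^(-1) U^T.
Compute U^T U =
  [12, -16]
  [-16, 26],
and U^T v = (-2, -1).
Solve U^T U · c = U^T v for the coefficients: c = (-17/14, -11/14). The projection is proj_W(v) = U c.
Check: (v - proj_W(v)) · u_1 = 0  (should be 0).
Check: (v - proj_W(v)) · u_2 = 0  (should be 0).
Result: proj_W(v) = (-9/7, -5/14, 5/14, -8/7).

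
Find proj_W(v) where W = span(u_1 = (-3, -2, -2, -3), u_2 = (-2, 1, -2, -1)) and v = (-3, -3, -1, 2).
proj_W(v) = (-145/139, -197/139, -68/139, -188/139)

Set up U = [u_1 | ... | u_2] ∈ R^(4×2). The projector onto W = col(U) is P = U (U^T U)^(-1) U^T.
Compute U^T U =
  [26, 11]
  [11, 10],
and U^T v = (11, 3).
Solve U^T U · c = U^T v for the coefficients: c = (77/139, -43/139). The projection is proj_W(v) = U c.
Check: (v - proj_W(v)) · u_1 = 0  (should be 0).
Check: (v - proj_W(v)) · u_2 = 0  (should be 0).
Result: proj_W(v) = (-145/139, -197/139, -68/139, -188/139).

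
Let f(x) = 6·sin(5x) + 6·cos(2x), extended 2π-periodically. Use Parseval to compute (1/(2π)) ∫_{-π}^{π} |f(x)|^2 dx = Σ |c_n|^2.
Σ |c_n|^2 = 36

Expand |f|^2 and use orthogonality of {sin(nx), cos(mx)} on [-π, π]:
  ∫_{-π}^{π} sin(nx)^2 dx = π, ∫ cos(mx)^2 dx = π, and cross terms integrate to 0.
So ∫_{-π}^{π} f(x)^2 dx = 6^2 · π + 6^2 · π = (36 + 36)π.
Divide by 2π: (36 + 36)/2 = 36.
By Parseval, this equals Σ |c_n|^2.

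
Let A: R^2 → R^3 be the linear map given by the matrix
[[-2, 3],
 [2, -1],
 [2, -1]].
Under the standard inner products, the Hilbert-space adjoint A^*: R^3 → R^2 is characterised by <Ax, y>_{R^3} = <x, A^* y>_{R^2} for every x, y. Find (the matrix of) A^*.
A^* = A^T =
[[-2, 2, 2],
 [3, -1, -1]]

For real matrices with standard dot products, the defining identity <Ax, y> = <x, A^* y> gives (Ax)^T y = x^T (A^*) y, i.e. x^T A^T y = x^T (A^*) y. Since this holds for all x, y, we must have A^* = A^T. Therefore
A^* =
[[-2, 2, 2],
 [3, -1, -1]].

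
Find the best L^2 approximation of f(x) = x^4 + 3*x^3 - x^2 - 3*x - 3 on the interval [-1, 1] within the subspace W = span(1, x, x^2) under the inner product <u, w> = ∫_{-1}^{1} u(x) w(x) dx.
g(x) = -x^2/7 - 6*x/5 - 108/35

The best approximation g ∈ W is the orthogonal projection of f onto W. Writing g = a_0 + a_1 x + a_2 x^2, the coefficients solve the normal equations G · a = b where
  G_{ij} = <φ_i, φ_j> and b_i = <f, φ_i>, with φ_0 = 1, φ_1 = x, φ_2 = x^2.
G =
  [2, 0, 2/3]
  [0, 2/3, 0]
  [2/3, 0, 2/5],
b = (-94/15, -4/5, -74/35).
Solving gives a_0 = -108/35, a_1 = -6/5, a_2 = -1/7, so
  g(x) = -x^2/7 - 6*x/5 - 108/35.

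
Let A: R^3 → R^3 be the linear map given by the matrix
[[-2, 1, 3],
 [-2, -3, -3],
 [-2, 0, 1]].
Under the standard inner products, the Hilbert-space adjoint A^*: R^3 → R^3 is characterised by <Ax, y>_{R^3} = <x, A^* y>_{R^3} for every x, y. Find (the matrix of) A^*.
A^* = A^T =
[[-2, -2, -2],
 [1, -3, 0],
 [3, -3, 1]]

For real matrices with standard dot products, the defining identity <Ax, y> = <x, A^* y> gives (Ax)^T y = x^T (A^*) y, i.e. x^T A^T y = x^T (A^*) y. Since this holds for all x, y, we must have A^* = A^T. Therefore
A^* =
[[-2, -2, -2],
 [1, -3, 0],
 [3, -3, 1]].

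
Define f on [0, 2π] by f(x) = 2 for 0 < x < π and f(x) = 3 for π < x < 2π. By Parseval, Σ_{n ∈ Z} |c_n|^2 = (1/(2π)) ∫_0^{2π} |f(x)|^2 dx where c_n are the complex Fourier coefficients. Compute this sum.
Σ |c_n|^2 = 13/2

Parseval equates the L^2 energy of f (normalised by 1/(2π)) with the ℓ^2 sum of its Fourier coefficients: (1/(2π)) ∫_0^{2π} |f|^2 = Σ |c_n|^2.
Compute the left side: (1/(2π)) [∫_0^π 2^2 dx + ∫_π^{2π} 3^2 dx] = (1/(2π)) · (4π + 9π) = (4 + 9)/2 = 13/2.
So Σ_{n ∈ Z} |c_n|^2 = 13/2.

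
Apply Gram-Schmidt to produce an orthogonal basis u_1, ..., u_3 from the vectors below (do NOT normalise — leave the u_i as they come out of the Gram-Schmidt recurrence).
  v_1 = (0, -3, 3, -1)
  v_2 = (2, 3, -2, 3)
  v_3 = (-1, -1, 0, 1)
Orthogonal basis:
  u_1 = (0, -3, 3, -1)
  u_2 = (2, 3/19, 16/19, 39/19)
  u_3 = (-83/85, -58/85, -26/85, 96/85)

Apply the Gram-Schmidt recurrence
  u_1 = v_1
  u_i = v_i − Σ_{j<i} ((v_i · u_j) / (u_j · u_j)) · u_j.

Step by step this gives:
  u_1 = (0, -3, 3, -1)
  u_2 = (2, 3/19, 16/19, 39/19)
  u_3 = (-83/85, -58/85, -26/85, 96/85)

Orthogonality check:
  u_2 · u_1 = 0 (should be 0)
  u_3 · u_1 = 0 (should be 0)
  u_3 · u_2 = 0 (should be 0)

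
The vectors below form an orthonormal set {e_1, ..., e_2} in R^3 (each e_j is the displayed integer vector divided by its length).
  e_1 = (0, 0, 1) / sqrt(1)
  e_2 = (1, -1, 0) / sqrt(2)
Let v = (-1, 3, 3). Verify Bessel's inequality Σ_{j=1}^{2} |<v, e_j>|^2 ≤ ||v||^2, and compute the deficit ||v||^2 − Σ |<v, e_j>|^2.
Σ |<v, e_j>|^2 = 17; ||v||^2 = 19; deficit = 2

Write each e_j = u_j / sqrt(<u_j, u_j>) where u_j is the displayed integer vector. Then <v, e_j> = <v, u_j> / sqrt(<u_j, u_j>), so |<v, e_j>|^2 = <v, u_j>^2 / <u_j, u_j>.
Coefficients: <v, e_1> = 3/sqrt(1), <v, e_2> = -4/sqrt(2).
Square and sum: Σ |<v, e_j>|^2 = 17.
Compute ||v||^2 = v·v = 19.
Deficit = 19 − 17 = 2 ≥ 0, confirming Bessel's inequality. (The deficit equals ||v − Σ <v,e_j> e_j||^2, the squared distance from v to span{e_j}.)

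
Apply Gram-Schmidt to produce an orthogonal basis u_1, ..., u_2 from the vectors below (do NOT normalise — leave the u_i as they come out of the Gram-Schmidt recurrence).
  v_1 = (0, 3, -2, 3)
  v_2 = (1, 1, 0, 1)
Orthogonal basis:
  u_1 = (0, 3, -2, 3)
  u_2 = (1, 2/11, 6/11, 2/11)

Apply the Gram-Schmidt recurrence
  u_1 = v_1
  u_i = v_i − Σ_{j<i} ((v_i · u_j) / (u_j · u_j)) · u_j.

Step by step this gives:
  u_1 = (0, 3, -2, 3)
  u_2 = (1, 2/11, 6/11, 2/11)

Orthogonality check:
  u_2 · u_1 = 0 (should be 0)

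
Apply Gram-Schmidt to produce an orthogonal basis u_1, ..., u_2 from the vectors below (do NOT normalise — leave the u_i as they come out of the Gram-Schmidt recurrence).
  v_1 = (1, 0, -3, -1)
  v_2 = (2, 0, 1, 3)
Orthogonal basis:
  u_1 = (1, 0, -3, -1)
  u_2 = (26/11, 0, -1/11, 29/11)

Apply the Gram-Schmidt recurrence
  u_1 = v_1
  u_i = v_i − Σ_{j<i} ((v_i · u_j) / (u_j · u_j)) · u_j.

Step by step this gives:
  u_1 = (1, 0, -3, -1)
  u_2 = (26/11, 0, -1/11, 29/11)

Orthogonality check:
  u_2 · u_1 = 0 (should be 0)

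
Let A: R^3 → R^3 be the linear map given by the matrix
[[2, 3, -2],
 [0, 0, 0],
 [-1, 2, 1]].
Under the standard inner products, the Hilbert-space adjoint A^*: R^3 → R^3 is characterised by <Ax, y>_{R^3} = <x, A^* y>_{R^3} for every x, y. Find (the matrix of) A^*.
A^* = A^T =
[[2, 0, -1],
 [3, 0, 2],
 [-2, 0, 1]]

For real matrices with standard dot products, the defining identity <Ax, y> = <x, A^* y> gives (Ax)^T y = x^T (A^*) y, i.e. x^T A^T y = x^T (A^*) y. Since this holds for all x, y, we must have A^* = A^T. Therefore
A^* =
[[2, 0, -1],
 [3, 0, 2],
 [-2, 0, 1]].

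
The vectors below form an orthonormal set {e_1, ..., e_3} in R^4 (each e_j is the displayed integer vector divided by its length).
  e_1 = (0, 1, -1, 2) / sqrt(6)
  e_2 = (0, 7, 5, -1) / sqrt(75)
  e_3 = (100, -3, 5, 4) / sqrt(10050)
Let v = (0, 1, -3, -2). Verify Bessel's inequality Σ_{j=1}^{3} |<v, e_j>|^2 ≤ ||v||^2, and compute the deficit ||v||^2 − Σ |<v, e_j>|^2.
Σ |<v, e_j>|^2 = 110/201; ||v||^2 = 14; deficit = 2704/201

Write each e_j = u_j / sqrt(<u_j, u_j>) where u_j is the displayed integer vector. Then <v, e_j> = <v, u_j> / sqrt(<u_j, u_j>), so |<v, e_j>|^2 = <v, u_j>^2 / <u_j, u_j>.
Coefficients: <v, e_1> = 0/sqrt(6), <v, e_2> = -6/sqrt(75), <v, e_3> = -26/sqrt(10050).
Square and sum: Σ |<v, e_j>|^2 = 110/201.
Compute ||v||^2 = v·v = 14.
Deficit = 14 − 110/201 = 2704/201 ≥ 0, confirming Bessel's inequality. (The deficit equals ||v − Σ <v,e_j> e_j||^2, the squared distance from v to span{e_j}.)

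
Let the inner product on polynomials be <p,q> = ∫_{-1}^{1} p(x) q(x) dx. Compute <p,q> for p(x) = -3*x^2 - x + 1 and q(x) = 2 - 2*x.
<p,q> = 4/3

Expand the product: p(x)·q(x) = 6*x^3 - 4*x^2 - 4*x + 2.
∫_{-1}^{1} of each monomial x^k gives [2/(k+1) if k even, 0 if k odd]. Integrating term-by-term (or equivalently evaluating the antiderivative F(x) = 3*x^4/2 - 4*x^3/3 - 2*x^2 + 2*x at the endpoints):
  F(1) − F(−1) = 1/6 − (-7/6) = 4/3.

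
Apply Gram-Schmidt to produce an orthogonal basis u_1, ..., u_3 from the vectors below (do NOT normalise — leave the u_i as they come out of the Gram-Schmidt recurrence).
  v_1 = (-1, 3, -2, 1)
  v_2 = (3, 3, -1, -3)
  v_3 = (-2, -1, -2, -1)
Orthogonal basis:
  u_1 = (-1, 3, -2, 1)
  u_2 = (10/3, 2, -1/3, -10/3)
  u_3 = (-504/395, -413/395, -708/395, -681/395)

Apply the Gram-Schmidt recurrence
  u_1 = v_1
  u_i = v_i − Σ_{j<i} ((v_i · u_j) / (u_j · u_j)) · u_j.

Step by step this gives:
  u_1 = (-1, 3, -2, 1)
  u_2 = (10/3, 2, -1/3, -10/3)
  u_3 = (-504/395, -413/395, -708/395, -681/395)

Orthogonality check:
  u_2 · u_1 = 0 (should be 0)
  u_3 · u_1 = 0 (should be 0)
  u_3 · u_2 = 0 (should be 0)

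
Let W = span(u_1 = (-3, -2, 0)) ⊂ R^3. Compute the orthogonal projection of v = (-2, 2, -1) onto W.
proj_W(v) = (-6/13, -4/13, 0)

Set up U = [u_1 | ... | u_1] ∈ R^(3×1). The projector onto W = col(U) is P = U (U^T U)^(-1) U^T.
Compute U^T U =
  [13],
and U^T v = (2).
Solve U^T U · c = U^T v for the coefficients: c = (2/13). The projection is proj_W(v) = U c.
Check: (v - proj_W(v)) · u_1 = 0  (should be 0).
Result: proj_W(v) = (-6/13, -4/13, 0).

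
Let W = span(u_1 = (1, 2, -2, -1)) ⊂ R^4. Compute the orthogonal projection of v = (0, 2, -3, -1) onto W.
proj_W(v) = (11/10, 11/5, -11/5, -11/10)

Set up U = [u_1 | ... | u_1] ∈ R^(4×1). The projector onto W = col(U) is P = U (U^T U)^(-1) U^T.
Compute U^T U =
  [10],
and U^T v = (11).
Solve U^T U · c = U^T v for the coefficients: c = (11/10). The projection is proj_W(v) = U c.
Check: (v - proj_W(v)) · u_1 = 0  (should be 0).
Result: proj_W(v) = (11/10, 11/5, -11/5, -11/10).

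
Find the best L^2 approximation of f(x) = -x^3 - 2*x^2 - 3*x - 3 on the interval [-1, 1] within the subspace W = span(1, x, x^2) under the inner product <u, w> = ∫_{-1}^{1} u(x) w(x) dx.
g(x) = -2*x^2 - 18*x/5 - 3

The best approximation g ∈ W is the orthogonal projection of f onto W. Writing g = a_0 + a_1 x + a_2 x^2, the coefficients solve the normal equations G · a = b where
  G_{ij} = <φ_i, φ_j> and b_i = <f, φ_i>, with φ_0 = 1, φ_1 = x, φ_2 = x^2.
G =
  [2, 0, 2/3]
  [0, 2/3, 0]
  [2/3, 0, 2/5],
b = (-22/3, -12/5, -14/5).
Solving gives a_0 = -3, a_1 = -18/5, a_2 = -2, so
  g(x) = -2*x^2 - 18*x/5 - 3.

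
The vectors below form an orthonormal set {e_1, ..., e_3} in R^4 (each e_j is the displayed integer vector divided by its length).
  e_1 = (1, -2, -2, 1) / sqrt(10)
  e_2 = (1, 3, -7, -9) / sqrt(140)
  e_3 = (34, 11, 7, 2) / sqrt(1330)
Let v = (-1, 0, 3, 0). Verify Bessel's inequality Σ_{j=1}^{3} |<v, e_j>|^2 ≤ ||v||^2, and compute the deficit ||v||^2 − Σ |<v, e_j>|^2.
Σ |<v, e_j>|^2 = 806/95; ||v||^2 = 10; deficit = 144/95

Write each e_j = u_j / sqrt(<u_j, u_j>) where u_j is the displayed integer vector. Then <v, e_j> = <v, u_j> / sqrt(<u_j, u_j>), so |<v, e_j>|^2 = <v, u_j>^2 / <u_j, u_j>.
Coefficients: <v, e_1> = -7/sqrt(10), <v, e_2> = -22/sqrt(140), <v, e_3> = -13/sqrt(1330).
Square and sum: Σ |<v, e_j>|^2 = 806/95.
Compute ||v||^2 = v·v = 10.
Deficit = 10 − 806/95 = 144/95 ≥ 0, confirming Bessel's inequality. (The deficit equals ||v − Σ <v,e_j> e_j||^2, the squared distance from v to span{e_j}.)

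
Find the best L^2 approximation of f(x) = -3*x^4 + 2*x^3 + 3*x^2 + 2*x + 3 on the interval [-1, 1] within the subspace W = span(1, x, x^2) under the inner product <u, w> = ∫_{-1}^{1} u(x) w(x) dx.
g(x) = 3*x^2/7 + 16*x/5 + 114/35

The best approximation g ∈ W is the orthogonal projection of f onto W. Writing g = a_0 + a_1 x + a_2 x^2, the coefficients solve the normal equations G · a = b where
  G_{ij} = <φ_i, φ_j> and b_i = <f, φ_i>, with φ_0 = 1, φ_1 = x, φ_2 = x^2.
G =
  [2, 0, 2/3]
  [0, 2/3, 0]
  [2/3, 0, 2/5],
b = (34/5, 32/15, 82/35).
Solving gives a_0 = 114/35, a_1 = 16/5, a_2 = 3/7, so
  g(x) = 3*x^2/7 + 16*x/5 + 114/35.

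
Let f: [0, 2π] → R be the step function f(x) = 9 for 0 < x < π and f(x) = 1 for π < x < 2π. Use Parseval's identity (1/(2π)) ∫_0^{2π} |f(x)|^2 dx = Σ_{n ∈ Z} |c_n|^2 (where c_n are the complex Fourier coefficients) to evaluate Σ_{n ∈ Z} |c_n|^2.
Σ |c_n|^2 = 41

Parseval equates the L^2 energy of f (normalised by 1/(2π)) with the ℓ^2 sum of its Fourier coefficients: (1/(2π)) ∫_0^{2π} |f|^2 = Σ |c_n|^2.
Compute the left side: (1/(2π)) [∫_0^π 9^2 dx + ∫_π^{2π} 1^2 dx] = (1/(2π)) · (81π + 1π) = (81 + 1)/2 = 41.
So Σ_{n ∈ Z} |c_n|^2 = 41.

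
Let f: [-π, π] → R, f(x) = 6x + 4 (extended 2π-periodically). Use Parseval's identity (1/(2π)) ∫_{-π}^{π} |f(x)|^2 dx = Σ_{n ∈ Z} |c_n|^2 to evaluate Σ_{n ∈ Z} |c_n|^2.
Σ |c_n|^2 = 12π^2 + 16

Expand and integrate term by term over [-π, π]:
  ∫ (6x)^2 dx = 36·(2π^3/3); ∫ 2·6·(4)·x dx = 0 (odd integrand); ∫ 4^2 dx = 16·2π.
So (1/(2π)) ∫_{-π}^{π} (6x + 4)^2 dx = 36π^2/3 + 16 = 12π^2 + 16.
Parseval ⇒ Σ |c_n|^2 = 12π^2 + 16.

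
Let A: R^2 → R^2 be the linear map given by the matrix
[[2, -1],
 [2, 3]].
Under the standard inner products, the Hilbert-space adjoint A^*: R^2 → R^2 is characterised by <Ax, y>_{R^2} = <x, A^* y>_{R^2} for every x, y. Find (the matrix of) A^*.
A^* = A^T =
[[2, 2],
 [-1, 3]]

For real matrices with standard dot products, the defining identity <Ax, y> = <x, A^* y> gives (Ax)^T y = x^T (A^*) y, i.e. x^T A^T y = x^T (A^*) y. Since this holds for all x, y, we must have A^* = A^T. Therefore
A^* =
[[2, 2],
 [-1, 3]].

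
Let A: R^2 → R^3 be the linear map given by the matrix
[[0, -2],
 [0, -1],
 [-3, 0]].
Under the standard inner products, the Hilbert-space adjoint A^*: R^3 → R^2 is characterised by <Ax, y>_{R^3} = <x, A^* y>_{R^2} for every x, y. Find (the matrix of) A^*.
A^* = A^T =
[[0, 0, -3],
 [-2, -1, 0]]

For real matrices with standard dot products, the defining identity <Ax, y> = <x, A^* y> gives (Ax)^T y = x^T (A^*) y, i.e. x^T A^T y = x^T (A^*) y. Since this holds for all x, y, we must have A^* = A^T. Therefore
A^* =
[[0, 0, -3],
 [-2, -1, 0]].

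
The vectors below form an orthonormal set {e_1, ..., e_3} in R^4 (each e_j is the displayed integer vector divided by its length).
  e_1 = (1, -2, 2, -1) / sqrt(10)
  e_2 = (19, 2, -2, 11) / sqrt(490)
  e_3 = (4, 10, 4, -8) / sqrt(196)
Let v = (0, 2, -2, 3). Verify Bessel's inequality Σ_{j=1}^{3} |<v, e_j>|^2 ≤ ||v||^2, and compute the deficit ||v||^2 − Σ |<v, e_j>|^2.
Σ |<v, e_j>|^2 = 797/49; ||v||^2 = 17; deficit = 36/49

Write each e_j = u_j / sqrt(<u_j, u_j>) where u_j is the displayed integer vector. Then <v, e_j> = <v, u_j> / sqrt(<u_j, u_j>), so |<v, e_j>|^2 = <v, u_j>^2 / <u_j, u_j>.
Coefficients: <v, e_1> = -11/sqrt(10), <v, e_2> = 41/sqrt(490), <v, e_3> = -12/sqrt(196).
Square and sum: Σ |<v, e_j>|^2 = 797/49.
Compute ||v||^2 = v·v = 17.
Deficit = 17 − 797/49 = 36/49 ≥ 0, confirming Bessel's inequality. (The deficit equals ||v − Σ <v,e_j> e_j||^2, the squared distance from v to span{e_j}.)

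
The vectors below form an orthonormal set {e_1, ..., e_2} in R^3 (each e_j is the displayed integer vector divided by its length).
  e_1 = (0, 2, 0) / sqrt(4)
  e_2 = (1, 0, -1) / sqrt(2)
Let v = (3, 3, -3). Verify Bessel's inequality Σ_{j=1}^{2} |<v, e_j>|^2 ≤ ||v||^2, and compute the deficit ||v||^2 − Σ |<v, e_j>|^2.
Σ |<v, e_j>|^2 = 27; ||v||^2 = 27; deficit = 0

Write each e_j = u_j / sqrt(<u_j, u_j>) where u_j is the displayed integer vector. Then <v, e_j> = <v, u_j> / sqrt(<u_j, u_j>), so |<v, e_j>|^2 = <v, u_j>^2 / <u_j, u_j>.
Coefficients: <v, e_1> = 6/sqrt(4), <v, e_2> = 6/sqrt(2).
Square and sum: Σ |<v, e_j>|^2 = 27.
Compute ||v||^2 = v·v = 27.
Deficit = 27 − 27 = 0 ≥ 0, confirming Bessel's inequality. (The deficit equals ||v − Σ <v,e_j> e_j||^2, the squared distance from v to span{e_j}.)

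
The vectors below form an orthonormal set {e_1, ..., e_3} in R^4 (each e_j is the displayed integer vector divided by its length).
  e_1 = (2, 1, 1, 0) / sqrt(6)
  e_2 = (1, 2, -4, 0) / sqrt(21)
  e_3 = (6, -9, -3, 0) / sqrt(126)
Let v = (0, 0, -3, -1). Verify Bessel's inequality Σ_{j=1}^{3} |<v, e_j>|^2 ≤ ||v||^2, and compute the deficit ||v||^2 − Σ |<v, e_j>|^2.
Σ |<v, e_j>|^2 = 9; ||v||^2 = 10; deficit = 1

Write each e_j = u_j / sqrt(<u_j, u_j>) where u_j is the displayed integer vector. Then <v, e_j> = <v, u_j> / sqrt(<u_j, u_j>), so |<v, e_j>|^2 = <v, u_j>^2 / <u_j, u_j>.
Coefficients: <v, e_1> = -3/sqrt(6), <v, e_2> = 12/sqrt(21), <v, e_3> = 9/sqrt(126).
Square and sum: Σ |<v, e_j>|^2 = 9.
Compute ||v||^2 = v·v = 10.
Deficit = 10 − 9 = 1 ≥ 0, confirming Bessel's inequality. (The deficit equals ||v − Σ <v,e_j> e_j||^2, the squared distance from v to span{e_j}.)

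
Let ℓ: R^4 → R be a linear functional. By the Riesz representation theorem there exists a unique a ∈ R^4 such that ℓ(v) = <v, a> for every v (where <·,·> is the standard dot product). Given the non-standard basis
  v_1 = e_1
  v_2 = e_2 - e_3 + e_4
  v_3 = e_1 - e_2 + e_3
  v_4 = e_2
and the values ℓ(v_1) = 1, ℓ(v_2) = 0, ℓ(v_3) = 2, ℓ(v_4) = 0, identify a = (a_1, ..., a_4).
a = (1, 0, 1, 1)

Write a = (a_1, ..., a_4) in the standard basis. For each basis vector v_i, ℓ(v_i) = <v_i, a> is a linear equation in the a_j's. Collect the n equations into a matrix system V a = ℓ, where row i of V is v_i (expressed in the standard basis). Since V is invertible (lower-triangular with 1s on the diagonal, up to permutation), solve by back-substitution:
  V =
[[1, 0, 0, 0],
 [0, 1, -1, 1],
 [1, -1, 1, 0],
 [0, 1, 0, 0]]
  V a = (1, 0, 2, 0)
Solving gives a = (1, 0, 1, 1).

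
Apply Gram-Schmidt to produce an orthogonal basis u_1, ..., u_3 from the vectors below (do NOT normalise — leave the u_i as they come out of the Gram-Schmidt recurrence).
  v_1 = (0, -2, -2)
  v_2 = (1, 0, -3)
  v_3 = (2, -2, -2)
Orthogonal basis:
  u_1 = (0, -2, -2)
  u_2 = (1, 3/2, -3/2)
  u_3 = (18/11, -6/11, 6/11)

Apply the Gram-Schmidt recurrence
  u_1 = v_1
  u_i = v_i − Σ_{j<i} ((v_i · u_j) / (u_j · u_j)) · u_j.

Step by step this gives:
  u_1 = (0, -2, -2)
  u_2 = (1, 3/2, -3/2)
  u_3 = (18/11, -6/11, 6/11)

Orthogonality check:
  u_2 · u_1 = 0 (should be 0)
  u_3 · u_1 = 0 (should be 0)
  u_3 · u_2 = 0 (should be 0)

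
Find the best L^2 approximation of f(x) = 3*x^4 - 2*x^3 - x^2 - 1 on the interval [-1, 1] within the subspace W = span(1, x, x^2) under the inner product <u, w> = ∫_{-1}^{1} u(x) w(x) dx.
g(x) = 11*x^2/7 - 6*x/5 - 44/35

The best approximation g ∈ W is the orthogonal projection of f onto W. Writing g = a_0 + a_1 x + a_2 x^2, the coefficients solve the normal equations G · a = b where
  G_{ij} = <φ_i, φ_j> and b_i = <f, φ_i>, with φ_0 = 1, φ_1 = x, φ_2 = x^2.
G =
  [2, 0, 2/3]
  [0, 2/3, 0]
  [2/3, 0, 2/5],
b = (-22/15, -4/5, -22/105).
Solving gives a_0 = -44/35, a_1 = -6/5, a_2 = 11/7, so
  g(x) = 11*x^2/7 - 6*x/5 - 44/35.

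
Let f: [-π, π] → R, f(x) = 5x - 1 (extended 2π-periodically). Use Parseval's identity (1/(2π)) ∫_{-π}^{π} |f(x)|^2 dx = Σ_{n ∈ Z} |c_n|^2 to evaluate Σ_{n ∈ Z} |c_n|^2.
Σ |c_n|^2 = 25π^2/3 + 1

Expand and integrate term by term over [-π, π]:
  ∫ (5x)^2 dx = 25·(2π^3/3); ∫ 2·5·(-1)·x dx = 0 (odd integrand); ∫ (-1)^2 dx = 1·2π.
So (1/(2π)) ∫_{-π}^{π} (5x - 1)^2 dx = 25π^2/3 + 1 = 25π^2/3 + 1.
Parseval ⇒ Σ |c_n|^2 = 25π^2/3 + 1.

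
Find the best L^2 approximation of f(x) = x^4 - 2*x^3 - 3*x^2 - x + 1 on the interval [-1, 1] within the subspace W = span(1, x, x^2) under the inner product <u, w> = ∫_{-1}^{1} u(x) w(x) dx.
g(x) = -15*x^2/7 - 11*x/5 + 32/35

The best approximation g ∈ W is the orthogonal projection of f onto W. Writing g = a_0 + a_1 x + a_2 x^2, the coefficients solve the normal equations G · a = b where
  G_{ij} = <φ_i, φ_j> and b_i = <f, φ_i>, with φ_0 = 1, φ_1 = x, φ_2 = x^2.
G =
  [2, 0, 2/3]
  [0, 2/3, 0]
  [2/3, 0, 2/5],
b = (2/5, -22/15, -26/105).
Solving gives a_0 = 32/35, a_1 = -11/5, a_2 = -15/7, so
  g(x) = -15*x^2/7 - 11*x/5 + 32/35.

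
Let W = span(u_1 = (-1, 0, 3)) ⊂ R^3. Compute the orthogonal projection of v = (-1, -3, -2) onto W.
proj_W(v) = (1/2, 0, -3/2)

Set up U = [u_1 | ... | u_1] ∈ R^(3×1). The projector onto W = col(U) is P = U (U^T U)^(-1) U^T.
Compute U^T U =
  [10],
and U^T v = (-5).
Solve U^T U · c = U^T v for the coefficients: c = (-1/2). The projection is proj_W(v) = U c.
Check: (v - proj_W(v)) · u_1 = 0  (should be 0).
Result: proj_W(v) = (1/2, 0, -3/2).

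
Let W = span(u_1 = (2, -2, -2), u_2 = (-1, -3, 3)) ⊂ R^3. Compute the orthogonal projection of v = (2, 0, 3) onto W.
proj_W(v) = (-4/7, -6/7, 9/7)

Set up U = [u_1 | ... | u_2] ∈ R^(3×2). The projector onto W = col(U) is P = U (U^T U)^(-1) U^T.
Compute U^T U =
  [12, -2]
  [-2, 19],
and U^T v = (-2, 7).
Solve U^T U · c = U^T v for the coefficients: c = (-3/28, 5/14). The projection is proj_W(v) = U c.
Check: (v - proj_W(v)) · u_1 = 0  (should be 0).
Check: (v - proj_W(v)) · u_2 = 0  (should be 0).
Result: proj_W(v) = (-4/7, -6/7, 9/7).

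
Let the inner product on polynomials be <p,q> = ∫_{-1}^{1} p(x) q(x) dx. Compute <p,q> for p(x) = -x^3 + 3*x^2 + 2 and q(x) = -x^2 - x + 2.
<p,q> = 148/15

Expand the product: p(x)·q(x) = x^5 - 2*x^4 - 5*x^3 + 4*x^2 - 2*x + 4.
∫_{-1}^{1} of each monomial x^k gives [2/(k+1) if k even, 0 if k odd]. Integrating term-by-term (or equivalently evaluating the antiderivative F(x) = x^6/6 - 2*x^5/5 - 5*x^4/4 + 4*x^3/3 - x^2 + 4*x at the endpoints):
  F(1) − F(−1) = 57/20 − (-421/60) = 148/15.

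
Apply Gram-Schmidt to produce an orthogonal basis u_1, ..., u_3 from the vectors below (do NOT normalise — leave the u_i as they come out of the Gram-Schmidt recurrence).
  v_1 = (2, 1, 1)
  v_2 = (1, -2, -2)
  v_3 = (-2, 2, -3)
Orthogonal basis:
  u_1 = (2, 1, 1)
  u_2 = (5/3, -5/3, -5/3)
  u_3 = (0, 5/2, -5/2)

Apply the Gram-Schmidt recurrence
  u_1 = v_1
  u_i = v_i − Σ_{j<i} ((v_i · u_j) / (u_j · u_j)) · u_j.

Step by step this gives:
  u_1 = (2, 1, 1)
  u_2 = (5/3, -5/3, -5/3)
  u_3 = (0, 5/2, -5/2)

Orthogonality check:
  u_2 · u_1 = 0 (should be 0)
  u_3 · u_1 = 0 (should be 0)
  u_3 · u_2 = 0 (should be 0)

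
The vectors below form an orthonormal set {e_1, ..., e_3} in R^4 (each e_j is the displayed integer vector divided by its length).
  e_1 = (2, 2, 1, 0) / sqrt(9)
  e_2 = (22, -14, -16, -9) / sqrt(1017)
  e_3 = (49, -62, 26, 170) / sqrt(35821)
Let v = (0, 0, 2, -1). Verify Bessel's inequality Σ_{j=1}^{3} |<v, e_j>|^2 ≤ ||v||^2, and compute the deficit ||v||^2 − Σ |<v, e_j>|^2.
Σ |<v, e_j>|^2 = 429/317; ||v||^2 = 5; deficit = 1156/317

Write each e_j = u_j / sqrt(<u_j, u_j>) where u_j is the displayed integer vector. Then <v, e_j> = <v, u_j> / sqrt(<u_j, u_j>), so |<v, e_j>|^2 = <v, u_j>^2 / <u_j, u_j>.
Coefficients: <v, e_1> = 2/sqrt(9), <v, e_2> = -23/sqrt(1017), <v, e_3> = -118/sqrt(35821).
Square and sum: Σ |<v, e_j>|^2 = 429/317.
Compute ||v||^2 = v·v = 5.
Deficit = 5 − 429/317 = 1156/317 ≥ 0, confirming Bessel's inequality. (The deficit equals ||v − Σ <v,e_j> e_j||^2, the squared distance from v to span{e_j}.)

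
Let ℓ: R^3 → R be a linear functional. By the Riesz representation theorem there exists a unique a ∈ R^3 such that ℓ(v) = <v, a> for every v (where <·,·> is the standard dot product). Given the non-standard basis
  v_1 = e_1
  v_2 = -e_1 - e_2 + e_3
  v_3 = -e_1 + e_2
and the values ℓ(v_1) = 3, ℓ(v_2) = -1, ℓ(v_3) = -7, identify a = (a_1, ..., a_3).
a = (3, -4, -2)

Write a = (a_1, ..., a_3) in the standard basis. For each basis vector v_i, ℓ(v_i) = <v_i, a> is a linear equation in the a_j's. Collect the n equations into a matrix system V a = ℓ, where row i of V is v_i (expressed in the standard basis). Since V is invertible (lower-triangular with 1s on the diagonal, up to permutation), solve by back-substitution:
  V =
[[1, 0, 0],
 [-1, -1, 1],
 [-1, 1, 0]]
  V a = (3, -1, -7)
Solving gives a = (3, -4, -2).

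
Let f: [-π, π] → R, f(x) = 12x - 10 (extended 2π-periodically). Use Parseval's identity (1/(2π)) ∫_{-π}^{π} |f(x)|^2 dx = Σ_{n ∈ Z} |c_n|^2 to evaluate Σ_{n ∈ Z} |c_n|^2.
Σ |c_n|^2 = 48π^2 + 100

Expand and integrate term by term over [-π, π]:
  ∫ (12x)^2 dx = 144·(2π^3/3); ∫ 2·12·(-10)·x dx = 0 (odd integrand); ∫ (-10)^2 dx = 100·2π.
So (1/(2π)) ∫_{-π}^{π} (12x - 10)^2 dx = 144π^2/3 + 100 = 48π^2 + 100.
Parseval ⇒ Σ |c_n|^2 = 48π^2 + 100.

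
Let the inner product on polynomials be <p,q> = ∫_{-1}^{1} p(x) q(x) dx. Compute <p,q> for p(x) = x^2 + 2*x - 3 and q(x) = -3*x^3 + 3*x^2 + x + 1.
<p,q> = -56/5

Expand the product: p(x)·q(x) = -3*x^5 - 3*x^4 + 16*x^3 - 6*x^2 - x - 3.
∫_{-1}^{1} of each monomial x^k gives [2/(k+1) if k even, 0 if k odd]. Integrating term-by-term (or equivalently evaluating the antiderivative F(x) = -x^6/2 - 3*x^5/5 + 4*x^4 - 2*x^3 - x^2/2 - 3*x at the endpoints):
  F(1) − F(−1) = -13/5 − (43/5) = -56/5.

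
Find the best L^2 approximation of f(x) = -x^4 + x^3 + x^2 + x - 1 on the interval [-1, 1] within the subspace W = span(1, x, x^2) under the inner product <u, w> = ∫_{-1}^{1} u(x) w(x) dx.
g(x) = x^2/7 + 8*x/5 - 32/35

The best approximation g ∈ W is the orthogonal projection of f onto W. Writing g = a_0 + a_1 x + a_2 x^2, the coefficients solve the normal equations G · a = b where
  G_{ij} = <φ_i, φ_j> and b_i = <f, φ_i>, with φ_0 = 1, φ_1 = x, φ_2 = x^2.
G =
  [2, 0, 2/3]
  [0, 2/3, 0]
  [2/3, 0, 2/5],
b = (-26/15, 16/15, -58/105).
Solving gives a_0 = -32/35, a_1 = 8/5, a_2 = 1/7, so
  g(x) = x^2/7 + 8*x/5 - 32/35.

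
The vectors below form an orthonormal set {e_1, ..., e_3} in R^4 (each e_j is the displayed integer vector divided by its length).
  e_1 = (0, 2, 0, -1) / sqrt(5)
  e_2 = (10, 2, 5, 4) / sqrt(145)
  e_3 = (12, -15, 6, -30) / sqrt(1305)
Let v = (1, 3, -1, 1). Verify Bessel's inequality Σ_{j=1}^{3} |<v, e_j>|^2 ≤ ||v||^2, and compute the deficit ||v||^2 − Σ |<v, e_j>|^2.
Σ |<v, e_j>|^2 = 51/5; ||v||^2 = 12; deficit = 9/5

Write each e_j = u_j / sqrt(<u_j, u_j>) where u_j is the displayed integer vector. Then <v, e_j> = <v, u_j> / sqrt(<u_j, u_j>), so |<v, e_j>|^2 = <v, u_j>^2 / <u_j, u_j>.
Coefficients: <v, e_1> = 5/sqrt(5), <v, e_2> = 15/sqrt(145), <v, e_3> = -69/sqrt(1305).
Square and sum: Σ |<v, e_j>|^2 = 51/5.
Compute ||v||^2 = v·v = 12.
Deficit = 12 − 51/5 = 9/5 ≥ 0, confirming Bessel's inequality. (The deficit equals ||v − Σ <v,e_j> e_j||^2, the squared distance from v to span{e_j}.)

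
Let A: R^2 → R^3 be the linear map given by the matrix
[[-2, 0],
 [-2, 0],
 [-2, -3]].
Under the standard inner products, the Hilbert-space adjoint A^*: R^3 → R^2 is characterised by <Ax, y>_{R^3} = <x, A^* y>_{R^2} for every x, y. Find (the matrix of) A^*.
A^* = A^T =
[[-2, -2, -2],
 [0, 0, -3]]

For real matrices with standard dot products, the defining identity <Ax, y> = <x, A^* y> gives (Ax)^T y = x^T (A^*) y, i.e. x^T A^T y = x^T (A^*) y. Since this holds for all x, y, we must have A^* = A^T. Therefore
A^* =
[[-2, -2, -2],
 [0, 0, -3]].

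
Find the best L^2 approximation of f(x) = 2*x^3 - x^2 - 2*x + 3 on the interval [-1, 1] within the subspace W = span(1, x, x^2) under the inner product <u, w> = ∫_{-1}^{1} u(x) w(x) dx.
g(x) = -x^2 - 4*x/5 + 3

The best approximation g ∈ W is the orthogonal projection of f onto W. Writing g = a_0 + a_1 x + a_2 x^2, the coefficients solve the normal equations G · a = b where
  G_{ij} = <φ_i, φ_j> and b_i = <f, φ_i>, with φ_0 = 1, φ_1 = x, φ_2 = x^2.
G =
  [2, 0, 2/3]
  [0, 2/3, 0]
  [2/3, 0, 2/5],
b = (16/3, -8/15, 8/5).
Solving gives a_0 = 3, a_1 = -4/5, a_2 = -1, so
  g(x) = -x^2 - 4*x/5 + 3.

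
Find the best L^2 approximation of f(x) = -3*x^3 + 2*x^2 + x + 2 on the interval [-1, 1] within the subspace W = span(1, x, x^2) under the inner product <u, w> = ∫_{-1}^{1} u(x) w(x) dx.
g(x) = 2*x^2 - 4*x/5 + 2

The best approximation g ∈ W is the orthogonal projection of f onto W. Writing g = a_0 + a_1 x + a_2 x^2, the coefficients solve the normal equations G · a = b where
  G_{ij} = <φ_i, φ_j> and b_i = <f, φ_i>, with φ_0 = 1, φ_1 = x, φ_2 = x^2.
G =
  [2, 0, 2/3]
  [0, 2/3, 0]
  [2/3, 0, 2/5],
b = (16/3, -8/15, 32/15).
Solving gives a_0 = 2, a_1 = -4/5, a_2 = 2, so
  g(x) = 2*x^2 - 4*x/5 + 2.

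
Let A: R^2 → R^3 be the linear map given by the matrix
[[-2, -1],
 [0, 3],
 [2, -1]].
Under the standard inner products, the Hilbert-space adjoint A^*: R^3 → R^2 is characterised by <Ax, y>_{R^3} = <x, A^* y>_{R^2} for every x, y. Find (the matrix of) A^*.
A^* = A^T =
[[-2, 0, 2],
 [-1, 3, -1]]

For real matrices with standard dot products, the defining identity <Ax, y> = <x, A^* y> gives (Ax)^T y = x^T (A^*) y, i.e. x^T A^T y = x^T (A^*) y. Since this holds for all x, y, we must have A^* = A^T. Therefore
A^* =
[[-2, 0, 2],
 [-1, 3, -1]].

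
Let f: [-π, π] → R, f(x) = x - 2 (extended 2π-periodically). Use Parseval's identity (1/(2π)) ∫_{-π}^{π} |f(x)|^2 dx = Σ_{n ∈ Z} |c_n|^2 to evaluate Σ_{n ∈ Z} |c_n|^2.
Σ |c_n|^2 = π^2/3 + 4

Expand and integrate term by term over [-π, π]:
  ∫ (x)^2 dx = 1·(2π^3/3); ∫ 2·1·(-2)·x dx = 0 (odd integrand); ∫ (-2)^2 dx = 4·2π.
So (1/(2π)) ∫_{-π}^{π} (x - 2)^2 dx = 1π^2/3 + 4 = π^2/3 + 4.
Parseval ⇒ Σ |c_n|^2 = π^2/3 + 4.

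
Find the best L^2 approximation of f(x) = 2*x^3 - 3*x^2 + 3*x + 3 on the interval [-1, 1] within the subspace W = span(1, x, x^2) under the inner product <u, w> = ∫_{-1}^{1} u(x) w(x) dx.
g(x) = -3*x^2 + 21*x/5 + 3

The best approximation g ∈ W is the orthogonal projection of f onto W. Writing g = a_0 + a_1 x + a_2 x^2, the coefficients solve the normal equations G · a = b where
  G_{ij} = <φ_i, φ_j> and b_i = <f, φ_i>, with φ_0 = 1, φ_1 = x, φ_2 = x^2.
G =
  [2, 0, 2/3]
  [0, 2/3, 0]
  [2/3, 0, 2/5],
b = (4, 14/5, 4/5).
Solving gives a_0 = 3, a_1 = 21/5, a_2 = -3, so
  g(x) = -3*x^2 + 21*x/5 + 3.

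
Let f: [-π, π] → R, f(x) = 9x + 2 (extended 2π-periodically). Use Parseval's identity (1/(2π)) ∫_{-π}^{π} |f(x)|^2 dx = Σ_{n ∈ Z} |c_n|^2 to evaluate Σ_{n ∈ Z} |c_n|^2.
Σ |c_n|^2 = 27π^2 + 4

Expand and integrate term by term over [-π, π]:
  ∫ (9x)^2 dx = 81·(2π^3/3); ∫ 2·9·(2)·x dx = 0 (odd integrand); ∫ 2^2 dx = 4·2π.
So (1/(2π)) ∫_{-π}^{π} (9x + 2)^2 dx = 81π^2/3 + 4 = 27π^2 + 4.
Parseval ⇒ Σ |c_n|^2 = 27π^2 + 4.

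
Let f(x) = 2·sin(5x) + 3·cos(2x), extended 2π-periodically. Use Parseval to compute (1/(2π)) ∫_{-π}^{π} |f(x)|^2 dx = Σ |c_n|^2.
Σ |c_n|^2 = 13/2

Expand |f|^2 and use orthogonality of {sin(nx), cos(mx)} on [-π, π]:
  ∫_{-π}^{π} sin(nx)^2 dx = π, ∫ cos(mx)^2 dx = π, and cross terms integrate to 0.
So ∫_{-π}^{π} f(x)^2 dx = 2^2 · π + 3^2 · π = (4 + 9)π.
Divide by 2π: (4 + 9)/2 = 13/2.
By Parseval, this equals Σ |c_n|^2.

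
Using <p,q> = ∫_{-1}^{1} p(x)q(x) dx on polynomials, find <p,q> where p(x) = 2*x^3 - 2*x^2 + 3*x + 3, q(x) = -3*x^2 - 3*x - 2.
<p,q> = -64/3

Expand the product: p(x)·q(x) = -6*x^5 - 7*x^3 - 14*x^2 - 15*x - 6.
∫_{-1}^{1} of each monomial x^k gives [2/(k+1) if k even, 0 if k odd]. Integrating term-by-term (or equivalently evaluating the antiderivative F(x) = -x^6 - 7*x^4/4 - 14*x^3/3 - 15*x^2/2 - 6*x at the endpoints):
  F(1) − F(−1) = -251/12 − (5/12) = -64/3.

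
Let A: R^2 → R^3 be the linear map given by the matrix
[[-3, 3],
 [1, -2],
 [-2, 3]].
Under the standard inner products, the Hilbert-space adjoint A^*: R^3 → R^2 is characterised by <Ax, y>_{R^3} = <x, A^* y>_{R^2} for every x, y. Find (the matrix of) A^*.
A^* = A^T =
[[-3, 1, -2],
 [3, -2, 3]]

For real matrices with standard dot products, the defining identity <Ax, y> = <x, A^* y> gives (Ax)^T y = x^T (A^*) y, i.e. x^T A^T y = x^T (A^*) y. Since this holds for all x, y, we must have A^* = A^T. Therefore
A^* =
[[-3, 1, -2],
 [3, -2, 3]].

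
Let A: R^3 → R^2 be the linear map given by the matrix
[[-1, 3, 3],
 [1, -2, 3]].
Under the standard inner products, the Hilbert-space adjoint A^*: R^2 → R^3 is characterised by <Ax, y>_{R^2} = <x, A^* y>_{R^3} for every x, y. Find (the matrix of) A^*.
A^* = A^T =
[[-1, 1],
 [3, -2],
 [3, 3]]

For real matrices with standard dot products, the defining identity <Ax, y> = <x, A^* y> gives (Ax)^T y = x^T (A^*) y, i.e. x^T A^T y = x^T (A^*) y. Since this holds for all x, y, we must have A^* = A^T. Therefore
A^* =
[[-1, 1],
 [3, -2],
 [3, 3]].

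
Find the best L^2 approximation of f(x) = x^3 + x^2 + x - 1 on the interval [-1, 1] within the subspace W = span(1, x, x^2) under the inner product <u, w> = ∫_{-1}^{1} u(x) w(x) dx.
g(x) = x^2 + 8*x/5 - 1

The best approximation g ∈ W is the orthogonal projection of f onto W. Writing g = a_0 + a_1 x + a_2 x^2, the coefficients solve the normal equations G · a = b where
  G_{ij} = <φ_i, φ_j> and b_i = <f, φ_i>, with φ_0 = 1, φ_1 = x, φ_2 = x^2.
G =
  [2, 0, 2/3]
  [0, 2/3, 0]
  [2/3, 0, 2/5],
b = (-4/3, 16/15, -4/15).
Solving gives a_0 = -1, a_1 = 8/5, a_2 = 1, so
  g(x) = x^2 + 8*x/5 - 1.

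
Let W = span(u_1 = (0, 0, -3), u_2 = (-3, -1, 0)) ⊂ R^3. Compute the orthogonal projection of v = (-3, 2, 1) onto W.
proj_W(v) = (-21/10, -7/10, 1)

Set up U = [u_1 | ... | u_2] ∈ R^(3×2). The projector onto W = col(U) is P = U (U^T U)^(-1) U^T.
Compute U^T U =
  [9, 0]
  [0, 10],
and U^T v = (-3, 7).
Solve U^T U · c = U^T v for the coefficients: c = (-1/3, 7/10). The projection is proj_W(v) = U c.
Check: (v - proj_W(v)) · u_1 = 0  (should be 0).
Check: (v - proj_W(v)) · u_2 = 0  (should be 0).
Result: proj_W(v) = (-21/10, -7/10, 1).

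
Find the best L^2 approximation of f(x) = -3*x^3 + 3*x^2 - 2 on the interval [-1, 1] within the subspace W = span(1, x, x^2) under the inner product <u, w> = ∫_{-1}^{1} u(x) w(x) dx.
g(x) = 3*x^2 - 9*x/5 - 2

The best approximation g ∈ W is the orthogonal projection of f onto W. Writing g = a_0 + a_1 x + a_2 x^2, the coefficients solve the normal equations G · a = b where
  G_{ij} = <φ_i, φ_j> and b_i = <f, φ_i>, with φ_0 = 1, φ_1 = x, φ_2 = x^2.
G =
  [2, 0, 2/3]
  [0, 2/3, 0]
  [2/3, 0, 2/5],
b = (-2, -6/5, -2/15).
Solving gives a_0 = -2, a_1 = -9/5, a_2 = 3, so
  g(x) = 3*x^2 - 9*x/5 - 2.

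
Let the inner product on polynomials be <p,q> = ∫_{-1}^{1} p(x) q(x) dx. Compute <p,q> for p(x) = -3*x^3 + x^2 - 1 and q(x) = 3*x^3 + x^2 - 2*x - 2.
<p,q> = 78/35

Expand the product: p(x)·q(x) = -9*x^6 + 7*x^4 + x^3 - 3*x^2 + 2*x + 2.
∫_{-1}^{1} of each monomial x^k gives [2/(k+1) if k even, 0 if k odd]. Integrating term-by-term (or equivalently evaluating the antiderivative F(x) = -9*x^7/7 + 7*x^5/5 + x^4/4 - x^3 + x^2 + 2*x at the endpoints):
  F(1) − F(−1) = 331/140 − (19/140) = 78/35.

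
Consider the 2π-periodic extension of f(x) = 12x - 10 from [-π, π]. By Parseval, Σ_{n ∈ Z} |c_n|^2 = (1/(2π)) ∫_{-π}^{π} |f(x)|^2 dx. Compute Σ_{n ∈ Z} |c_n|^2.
Σ |c_n|^2 = 48π^2 + 100

Expand and integrate term by term over [-π, π]:
  ∫ (12x)^2 dx = 144·(2π^3/3); ∫ 2·12·(-10)·x dx = 0 (odd integrand); ∫ (-10)^2 dx = 100·2π.
So (1/(2π)) ∫_{-π}^{π} (12x - 10)^2 dx = 144π^2/3 + 100 = 48π^2 + 100.
Parseval ⇒ Σ |c_n|^2 = 48π^2 + 100.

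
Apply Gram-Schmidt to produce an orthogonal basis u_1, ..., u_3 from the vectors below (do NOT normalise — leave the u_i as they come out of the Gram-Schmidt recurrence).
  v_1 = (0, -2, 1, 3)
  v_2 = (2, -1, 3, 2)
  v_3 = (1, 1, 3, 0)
Orthogonal basis:
  u_1 = (0, -2, 1, 3)
  u_2 = (2, 4/7, 31/14, -5/14)
  u_3 = (-127/131, 76/131, 98/131, 18/131)

Apply the Gram-Schmidt recurrence
  u_1 = v_1
  u_i = v_i − Σ_{j<i} ((v_i · u_j) / (u_j · u_j)) · u_j.

Step by step this gives:
  u_1 = (0, -2, 1, 3)
  u_2 = (2, 4/7, 31/14, -5/14)
  u_3 = (-127/131, 76/131, 98/131, 18/131)

Orthogonality check:
  u_2 · u_1 = 0 (should be 0)
  u_3 · u_1 = 0 (should be 0)
  u_3 · u_2 = 0 (should be 0)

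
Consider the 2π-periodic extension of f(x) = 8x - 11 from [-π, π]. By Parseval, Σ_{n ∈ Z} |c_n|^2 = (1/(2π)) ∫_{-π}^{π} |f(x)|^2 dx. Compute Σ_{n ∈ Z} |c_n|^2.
Σ |c_n|^2 = 64π^2/3 + 121

Expand and integrate term by term over [-π, π]:
  ∫ (8x)^2 dx = 64·(2π^3/3); ∫ 2·8·(-11)·x dx = 0 (odd integrand); ∫ (-11)^2 dx = 121·2π.
So (1/(2π)) ∫_{-π}^{π} (8x - 11)^2 dx = 64π^2/3 + 121 = 64π^2/3 + 121.
Parseval ⇒ Σ |c_n|^2 = 64π^2/3 + 121.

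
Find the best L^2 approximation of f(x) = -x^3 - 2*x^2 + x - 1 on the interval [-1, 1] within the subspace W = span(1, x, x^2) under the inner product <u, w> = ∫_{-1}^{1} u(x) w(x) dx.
g(x) = -2*x^2 + 2*x/5 - 1

The best approximation g ∈ W is the orthogonal projection of f onto W. Writing g = a_0 + a_1 x + a_2 x^2, the coefficients solve the normal equations G · a = b where
  G_{ij} = <φ_i, φ_j> and b_i = <f, φ_i>, with φ_0 = 1, φ_1 = x, φ_2 = x^2.
G =
  [2, 0, 2/3]
  [0, 2/3, 0]
  [2/3, 0, 2/5],
b = (-10/3, 4/15, -22/15).
Solving gives a_0 = -1, a_1 = 2/5, a_2 = -2, so
  g(x) = -2*x^2 + 2*x/5 - 1.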